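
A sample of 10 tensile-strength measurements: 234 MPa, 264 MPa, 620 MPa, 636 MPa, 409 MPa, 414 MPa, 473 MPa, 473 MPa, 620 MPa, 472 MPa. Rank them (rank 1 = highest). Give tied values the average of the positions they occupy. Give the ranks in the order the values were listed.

Sorted (descending): 636, 620, 620, 473, 473, 472, 414, 409, 264, 234
The 2 values of 620 occupy positions 2–3 → average rank (2+3)/2 = 2.5.
The 2 values of 473 occupy positions 4–5 → average rank (4+5)/2 = 4.5.

10, 9, 2.5, 1, 8, 7, 4.5, 4.5, 2.5, 6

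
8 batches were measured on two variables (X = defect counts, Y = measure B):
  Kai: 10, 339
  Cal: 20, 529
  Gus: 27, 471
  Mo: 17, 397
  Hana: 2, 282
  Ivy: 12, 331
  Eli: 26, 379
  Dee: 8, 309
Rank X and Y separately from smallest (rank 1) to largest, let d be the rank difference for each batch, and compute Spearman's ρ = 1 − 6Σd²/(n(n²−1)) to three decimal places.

0.857

Ranks of variable 1: 3, 6, 8, 5, 1, 4, 7, 2
Ranks of variable 2: 4, 8, 7, 6, 1, 3, 5, 2
d = r₁ − r₂: -1, -2, 1, -1, 0, 1, 2, 0
d²: 1, 4, 1, 1, 0, 1, 4, 0; Σd² = 12
ρ = 1 − 6·12/(8·63) = 1 − 72/504 = 0.857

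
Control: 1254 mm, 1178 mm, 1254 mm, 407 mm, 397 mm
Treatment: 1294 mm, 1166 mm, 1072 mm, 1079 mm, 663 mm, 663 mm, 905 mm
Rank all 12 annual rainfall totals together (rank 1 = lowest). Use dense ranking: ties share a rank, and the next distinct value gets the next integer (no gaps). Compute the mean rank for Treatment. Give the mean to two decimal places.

5.43

Sorted (ascending): 397, 407, 663, 663, 905, 1072, 1079, 1166, 1178, 1254, 1254, 1294
The 2 values of 663 share dense rank 3.
The 2 values of 1254 share dense rank 9.
Remaining distinct values take the next consecutive integers.
Treatment values → pooled ranks: 1294→10, 1166→7, 1072→5, 1079→6, 663→3, 663→3, 905→4
Mean rank = (10 + 7 + 5 + 6 + 3 + 3 + 4) / 7 = 5.43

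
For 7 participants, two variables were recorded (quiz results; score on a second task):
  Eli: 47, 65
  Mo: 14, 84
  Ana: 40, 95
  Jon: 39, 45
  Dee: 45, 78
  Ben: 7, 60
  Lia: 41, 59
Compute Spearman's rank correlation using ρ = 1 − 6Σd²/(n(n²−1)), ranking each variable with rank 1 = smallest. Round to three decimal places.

0.071

Ranks of variable 1: 7, 2, 4, 3, 6, 1, 5
Ranks of variable 2: 4, 6, 7, 1, 5, 3, 2
d = r₁ − r₂: 3, -4, -3, 2, 1, -2, 3
d²: 9, 16, 9, 4, 1, 4, 9; Σd² = 52
ρ = 1 − 6·52/(7·48) = 1 − 312/336 = 0.071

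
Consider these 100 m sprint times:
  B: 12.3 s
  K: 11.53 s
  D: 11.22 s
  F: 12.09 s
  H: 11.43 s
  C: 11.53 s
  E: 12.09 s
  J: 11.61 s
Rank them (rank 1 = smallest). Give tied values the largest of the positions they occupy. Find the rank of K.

Sorted (ascending): 11.22, 11.43, 11.53, 11.53, 11.61, 12.09, 12.09, 12.3
The 2 values of 11.53 occupy positions 3–4 → each gets rank 4.
The 2 values of 12.09 occupy positions 6–7 → each gets rank 7.
K has value 11.53 s → rank 4.

4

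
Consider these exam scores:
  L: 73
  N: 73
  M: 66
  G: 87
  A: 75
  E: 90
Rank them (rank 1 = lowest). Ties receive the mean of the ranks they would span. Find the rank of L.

2.5

Sorted (ascending): 66, 73, 73, 75, 87, 90
The 2 values of 73 occupy positions 2–3 → average rank (2+3)/2 = 2.5.
L has value 73 → rank 2.5.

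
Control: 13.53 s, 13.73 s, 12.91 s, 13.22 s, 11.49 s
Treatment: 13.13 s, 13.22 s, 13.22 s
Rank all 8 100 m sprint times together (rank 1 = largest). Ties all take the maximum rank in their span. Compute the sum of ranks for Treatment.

Sorted (descending): 13.73, 13.53, 13.22, 13.22, 13.22, 13.13, 12.91, 11.49
The 3 values of 13.22 occupy positions 3–5 → each gets rank 5.
Treatment values → pooled ranks: 13.13→6, 13.22→5, 13.22→5
Rank sum = 6 + 5 + 5 = 16

16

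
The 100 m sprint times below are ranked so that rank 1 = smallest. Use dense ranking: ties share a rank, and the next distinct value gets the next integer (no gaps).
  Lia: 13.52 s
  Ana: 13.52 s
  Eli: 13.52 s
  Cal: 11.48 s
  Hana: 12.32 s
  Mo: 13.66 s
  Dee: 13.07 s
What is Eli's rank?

Sorted (ascending): 11.48, 12.32, 13.07, 13.52, 13.52, 13.52, 13.66
The 3 values of 13.52 share dense rank 4.
Remaining distinct values take the next consecutive integers.
Eli has value 13.52 s → rank 4.

4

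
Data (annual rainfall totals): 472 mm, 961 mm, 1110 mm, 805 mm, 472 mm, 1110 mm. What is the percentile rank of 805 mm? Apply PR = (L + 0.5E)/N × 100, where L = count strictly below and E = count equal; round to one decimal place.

N = 6.
Strictly below 805: 2. Equal to 805: 1.
PR = (2 + 0.5·1)/6 × 100 = 41.7

41.7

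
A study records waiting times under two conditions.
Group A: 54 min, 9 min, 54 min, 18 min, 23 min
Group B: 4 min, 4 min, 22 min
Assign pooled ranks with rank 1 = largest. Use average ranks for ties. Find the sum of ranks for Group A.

Sorted (descending): 54, 54, 23, 22, 18, 9, 4, 4
The 2 values of 54 occupy positions 1–2 → average rank (1+2)/2 = 1.5.
The 2 values of 4 occupy positions 7–8 → average rank (7+8)/2 = 7.5.
Group A values → pooled ranks: 54→1.5, 9→6, 54→1.5, 18→5, 23→3
Rank sum = 1.5 + 6 + 1.5 + 5 + 3 = 17

17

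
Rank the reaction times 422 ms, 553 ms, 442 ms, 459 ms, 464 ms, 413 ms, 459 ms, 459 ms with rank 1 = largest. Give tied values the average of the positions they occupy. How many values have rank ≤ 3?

Sorted (descending): 553, 464, 459, 459, 459, 442, 422, 413
The 3 values of 459 occupy positions 3–5 → average rank 4.
Ranks ≤ 3: {1, 2} → 2 values.

2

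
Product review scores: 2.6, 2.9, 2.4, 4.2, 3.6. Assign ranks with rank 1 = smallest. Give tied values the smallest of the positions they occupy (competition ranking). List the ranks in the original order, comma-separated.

2, 3, 1, 5, 4

Sorted (ascending): 2.4, 2.6, 2.9, 3.6, 4.2
No ties — each value takes its position as its rank.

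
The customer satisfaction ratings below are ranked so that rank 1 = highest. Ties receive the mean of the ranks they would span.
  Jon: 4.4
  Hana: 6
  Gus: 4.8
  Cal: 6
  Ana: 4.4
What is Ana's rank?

Sorted (descending): 6, 6, 4.8, 4.4, 4.4
The 2 values of 6 occupy positions 1–2 → average rank (1+2)/2 = 1.5.
The 2 values of 4.4 occupy positions 4–5 → average rank (4+5)/2 = 4.5.
Ana has value 4.4 → rank 4.5.

4.5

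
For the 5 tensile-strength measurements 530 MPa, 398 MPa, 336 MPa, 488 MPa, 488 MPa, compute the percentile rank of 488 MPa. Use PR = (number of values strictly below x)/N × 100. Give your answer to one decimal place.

40.0

N = 5.
Strictly below 488: 2. Equal to 488: 2.
PR = 2/5 × 100 = 40.0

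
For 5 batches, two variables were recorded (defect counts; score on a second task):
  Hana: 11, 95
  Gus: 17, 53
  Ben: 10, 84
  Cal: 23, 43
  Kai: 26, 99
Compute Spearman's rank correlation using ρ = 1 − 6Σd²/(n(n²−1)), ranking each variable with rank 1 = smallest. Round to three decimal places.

Ranks of variable 1: 2, 3, 1, 4, 5
Ranks of variable 2: 4, 2, 3, 1, 5
d = r₁ − r₂: -2, 1, -2, 3, 0
d²: 4, 1, 4, 9, 0; Σd² = 18
ρ = 1 − 6·18/(5·24) = 1 − 108/120 = 0.100

0.100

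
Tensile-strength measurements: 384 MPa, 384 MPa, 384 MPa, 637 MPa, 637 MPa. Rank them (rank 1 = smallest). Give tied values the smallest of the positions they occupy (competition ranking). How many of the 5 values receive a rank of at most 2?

3

Sorted (ascending): 384, 384, 384, 637, 637
The 3 values of 384 occupy positions 1–3 → each gets rank 1.
The 2 values of 637 occupy positions 4–5 → each gets rank 4.
Ranks ≤ 2: {1, 1, 1} → 3 values.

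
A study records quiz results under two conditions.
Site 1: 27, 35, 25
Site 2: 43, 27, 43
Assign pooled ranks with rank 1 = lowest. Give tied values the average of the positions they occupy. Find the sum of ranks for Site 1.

Sorted (ascending): 25, 27, 27, 35, 43, 43
The 2 values of 27 occupy positions 2–3 → average rank (2+3)/2 = 2.5.
The 2 values of 43 occupy positions 5–6 → average rank (5+6)/2 = 5.5.
Site 1 values → pooled ranks: 27→2.5, 35→4, 25→1
Rank sum = 2.5 + 4 + 1 = 7.5

7.5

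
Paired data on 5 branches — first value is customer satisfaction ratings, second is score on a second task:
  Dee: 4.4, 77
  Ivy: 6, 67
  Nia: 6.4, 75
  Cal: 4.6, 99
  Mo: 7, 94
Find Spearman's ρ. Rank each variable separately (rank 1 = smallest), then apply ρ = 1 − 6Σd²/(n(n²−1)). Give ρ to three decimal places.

-0.100

Ranks of variable 1: 1, 3, 4, 2, 5
Ranks of variable 2: 3, 1, 2, 5, 4
d = r₁ − r₂: -2, 2, 2, -3, 1
d²: 4, 4, 4, 9, 1; Σd² = 22
ρ = 1 − 6·22/(5·24) = 1 − 132/120 = -0.100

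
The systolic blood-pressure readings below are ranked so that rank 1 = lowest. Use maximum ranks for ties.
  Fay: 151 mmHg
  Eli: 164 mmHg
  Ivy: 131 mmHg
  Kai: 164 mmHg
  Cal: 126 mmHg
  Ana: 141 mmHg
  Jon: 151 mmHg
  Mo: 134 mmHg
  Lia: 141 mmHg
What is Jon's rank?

7

Sorted (ascending): 126, 131, 134, 141, 141, 151, 151, 164, 164
The 2 values of 141 occupy positions 4–5 → each gets rank 5.
The 2 values of 151 occupy positions 6–7 → each gets rank 7.
The 2 values of 164 occupy positions 8–9 → each gets rank 9.
Jon has value 151 mmHg → rank 7.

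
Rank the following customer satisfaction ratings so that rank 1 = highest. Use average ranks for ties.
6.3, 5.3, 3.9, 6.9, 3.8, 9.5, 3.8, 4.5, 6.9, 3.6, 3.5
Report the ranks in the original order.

4, 5, 7, 2.5, 8.5, 1, 8.5, 6, 2.5, 10, 11

Sorted (descending): 9.5, 6.9, 6.9, 6.3, 5.3, 4.5, 3.9, 3.8, 3.8, 3.6, 3.5
The 2 values of 6.9 occupy positions 2–3 → average rank (2+3)/2 = 2.5.
The 2 values of 3.8 occupy positions 8–9 → average rank (8+9)/2 = 8.5.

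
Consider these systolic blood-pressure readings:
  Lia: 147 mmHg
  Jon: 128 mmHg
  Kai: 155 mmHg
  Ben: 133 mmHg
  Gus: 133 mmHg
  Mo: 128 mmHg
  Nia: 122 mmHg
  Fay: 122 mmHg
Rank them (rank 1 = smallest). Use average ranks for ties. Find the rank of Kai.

8

Sorted (ascending): 122, 122, 128, 128, 133, 133, 147, 155
The 2 values of 122 occupy positions 1–2 → average rank (1+2)/2 = 1.5.
The 2 values of 128 occupy positions 3–4 → average rank (3+4)/2 = 3.5.
The 2 values of 133 occupy positions 5–6 → average rank (5+6)/2 = 5.5.
Kai has value 155 mmHg → rank 8.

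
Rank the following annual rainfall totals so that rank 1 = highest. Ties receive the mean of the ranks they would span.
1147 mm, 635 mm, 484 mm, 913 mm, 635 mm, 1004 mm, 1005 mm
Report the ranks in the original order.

1, 5.5, 7, 4, 5.5, 3, 2

Sorted (descending): 1147, 1005, 1004, 913, 635, 635, 484
The 2 values of 635 occupy positions 5–6 → average rank (5+6)/2 = 5.5.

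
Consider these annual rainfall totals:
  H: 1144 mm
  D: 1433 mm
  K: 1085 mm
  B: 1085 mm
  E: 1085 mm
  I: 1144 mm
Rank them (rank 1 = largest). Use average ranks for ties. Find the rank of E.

5

Sorted (descending): 1433, 1144, 1144, 1085, 1085, 1085
The 2 values of 1144 occupy positions 2–3 → average rank (2+3)/2 = 2.5.
The 3 values of 1085 occupy positions 4–6 → average rank 5.
E has value 1085 mm → rank 5.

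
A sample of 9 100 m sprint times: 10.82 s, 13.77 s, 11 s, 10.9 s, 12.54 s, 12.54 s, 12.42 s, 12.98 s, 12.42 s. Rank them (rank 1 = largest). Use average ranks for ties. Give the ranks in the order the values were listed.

Sorted (descending): 13.77, 12.98, 12.54, 12.54, 12.42, 12.42, 11, 10.9, 10.82
The 2 values of 12.54 occupy positions 3–4 → average rank (3+4)/2 = 3.5.
The 2 values of 12.42 occupy positions 5–6 → average rank (5+6)/2 = 5.5.

9, 1, 7, 8, 3.5, 3.5, 5.5, 2, 5.5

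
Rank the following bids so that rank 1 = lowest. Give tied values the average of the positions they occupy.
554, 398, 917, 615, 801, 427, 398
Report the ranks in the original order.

Sorted (ascending): 398, 398, 427, 554, 615, 801, 917
The 2 values of 398 occupy positions 1–2 → average rank (1+2)/2 = 1.5.

4, 1.5, 7, 5, 6, 3, 1.5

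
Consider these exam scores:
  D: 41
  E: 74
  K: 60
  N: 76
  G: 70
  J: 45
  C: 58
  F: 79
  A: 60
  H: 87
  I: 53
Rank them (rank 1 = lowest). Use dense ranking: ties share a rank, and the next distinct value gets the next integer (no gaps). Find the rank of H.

10

Sorted (ascending): 41, 45, 53, 58, 60, 60, 70, 74, 76, 79, 87
The 2 values of 60 share dense rank 5.
Remaining distinct values take the next consecutive integers.
H has value 87 → rank 10.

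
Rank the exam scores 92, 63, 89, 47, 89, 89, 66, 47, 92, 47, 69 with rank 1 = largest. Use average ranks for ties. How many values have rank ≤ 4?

Sorted (descending): 92, 92, 89, 89, 89, 69, 66, 63, 47, 47, 47
The 2 values of 92 occupy positions 1–2 → average rank (1+2)/2 = 1.5.
The 3 values of 89 occupy positions 3–5 → average rank 4.
The 3 values of 47 occupy positions 9–11 → average rank 10.
Ranks ≤ 4: {1.5, 1.5, 4, 4, 4} → 5 values.

5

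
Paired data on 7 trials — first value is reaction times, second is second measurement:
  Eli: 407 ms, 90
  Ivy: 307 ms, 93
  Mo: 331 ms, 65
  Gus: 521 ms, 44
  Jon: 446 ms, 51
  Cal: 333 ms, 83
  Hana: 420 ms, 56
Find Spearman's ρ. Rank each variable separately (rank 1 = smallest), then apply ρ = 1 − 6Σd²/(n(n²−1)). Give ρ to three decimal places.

-0.857

Ranks of variable 1: 4, 1, 2, 7, 6, 3, 5
Ranks of variable 2: 6, 7, 4, 1, 2, 5, 3
d = r₁ − r₂: -2, -6, -2, 6, 4, -2, 2
d²: 4, 36, 4, 36, 16, 4, 4; Σd² = 104
ρ = 1 − 6·104/(7·48) = 1 − 624/336 = -0.857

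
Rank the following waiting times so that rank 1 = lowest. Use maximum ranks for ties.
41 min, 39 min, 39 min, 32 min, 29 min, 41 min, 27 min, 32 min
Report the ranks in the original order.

Sorted (ascending): 27, 29, 32, 32, 39, 39, 41, 41
The 2 values of 32 occupy positions 3–4 → each gets rank 4.
The 2 values of 39 occupy positions 5–6 → each gets rank 6.
The 2 values of 41 occupy positions 7–8 → each gets rank 8.

8, 6, 6, 4, 2, 8, 1, 4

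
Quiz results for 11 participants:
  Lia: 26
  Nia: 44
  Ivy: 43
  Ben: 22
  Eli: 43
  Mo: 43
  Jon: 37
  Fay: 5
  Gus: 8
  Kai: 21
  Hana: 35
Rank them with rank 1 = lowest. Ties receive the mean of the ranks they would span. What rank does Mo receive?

9

Sorted (ascending): 5, 8, 21, 22, 26, 35, 37, 43, 43, 43, 44
The 3 values of 43 occupy positions 8–10 → average rank 9.
Mo has value 43 → rank 9.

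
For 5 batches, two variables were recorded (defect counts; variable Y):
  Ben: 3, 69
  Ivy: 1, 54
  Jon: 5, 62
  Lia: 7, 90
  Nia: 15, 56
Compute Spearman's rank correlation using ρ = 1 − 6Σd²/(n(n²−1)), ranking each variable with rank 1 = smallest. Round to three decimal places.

0.300

Ranks of variable 1: 2, 1, 3, 4, 5
Ranks of variable 2: 4, 1, 3, 5, 2
d = r₁ − r₂: -2, 0, 0, -1, 3
d²: 4, 0, 0, 1, 9; Σd² = 14
ρ = 1 − 6·14/(5·24) = 1 − 84/120 = 0.300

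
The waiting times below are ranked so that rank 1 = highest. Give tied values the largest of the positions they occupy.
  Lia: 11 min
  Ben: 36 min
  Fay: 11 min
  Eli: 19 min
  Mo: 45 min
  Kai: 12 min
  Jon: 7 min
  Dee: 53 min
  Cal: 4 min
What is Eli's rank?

Sorted (descending): 53, 45, 36, 19, 12, 11, 11, 7, 4
The 2 values of 11 occupy positions 6–7 → each gets rank 7.
Eli has value 19 min → rank 4.

4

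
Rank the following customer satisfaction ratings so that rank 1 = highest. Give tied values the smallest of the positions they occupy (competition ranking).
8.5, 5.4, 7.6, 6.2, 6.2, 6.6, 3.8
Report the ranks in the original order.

Sorted (descending): 8.5, 7.6, 6.6, 6.2, 6.2, 5.4, 3.8
The 2 values of 6.2 occupy positions 4–5 → each gets rank 4.

1, 6, 2, 4, 4, 3, 7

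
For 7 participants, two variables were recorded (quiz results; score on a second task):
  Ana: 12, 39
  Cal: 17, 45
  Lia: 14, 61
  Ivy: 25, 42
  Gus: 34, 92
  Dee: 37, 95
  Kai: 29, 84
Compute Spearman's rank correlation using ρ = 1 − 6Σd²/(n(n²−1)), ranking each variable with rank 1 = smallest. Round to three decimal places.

0.857

Ranks of variable 1: 1, 3, 2, 4, 6, 7, 5
Ranks of variable 2: 1, 3, 4, 2, 6, 7, 5
d = r₁ − r₂: 0, 0, -2, 2, 0, 0, 0
d²: 0, 0, 4, 4, 0, 0, 0; Σd² = 8
ρ = 1 − 6·8/(7·48) = 1 − 48/336 = 0.857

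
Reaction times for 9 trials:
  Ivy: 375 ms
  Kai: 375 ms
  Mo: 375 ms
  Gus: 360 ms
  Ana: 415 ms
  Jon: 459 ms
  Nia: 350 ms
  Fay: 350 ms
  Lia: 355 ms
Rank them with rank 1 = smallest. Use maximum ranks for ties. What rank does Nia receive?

2

Sorted (ascending): 350, 350, 355, 360, 375, 375, 375, 415, 459
The 2 values of 350 occupy positions 1–2 → each gets rank 2.
The 3 values of 375 occupy positions 5–7 → each gets rank 7.
Nia has value 350 ms → rank 2.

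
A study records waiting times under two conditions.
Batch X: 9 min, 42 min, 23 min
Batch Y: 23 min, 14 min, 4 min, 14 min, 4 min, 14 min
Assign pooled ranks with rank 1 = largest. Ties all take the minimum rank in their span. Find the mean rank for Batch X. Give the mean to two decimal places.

3.33

Sorted (descending): 42, 23, 23, 14, 14, 14, 9, 4, 4
The 2 values of 23 occupy positions 2–3 → each gets rank 2.
The 3 values of 14 occupy positions 4–6 → each gets rank 4.
The 2 values of 4 occupy positions 8–9 → each gets rank 8.
Batch X values → pooled ranks: 9→7, 42→1, 23→2
Mean rank = (7 + 1 + 2) / 3 = 3.33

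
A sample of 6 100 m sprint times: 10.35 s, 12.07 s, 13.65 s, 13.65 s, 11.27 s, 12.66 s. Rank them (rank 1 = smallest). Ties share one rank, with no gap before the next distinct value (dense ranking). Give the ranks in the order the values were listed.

1, 3, 5, 5, 2, 4

Sorted (ascending): 10.35, 11.27, 12.07, 12.66, 13.65, 13.65
The 2 values of 13.65 share dense rank 5.
Remaining distinct values take the next consecutive integers.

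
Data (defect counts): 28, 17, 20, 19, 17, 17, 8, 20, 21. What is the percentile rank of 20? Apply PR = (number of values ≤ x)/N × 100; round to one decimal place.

77.8

N = 9.
Strictly below 20: 5. Equal to 20: 2.
PR = 7/9 × 100 = 77.8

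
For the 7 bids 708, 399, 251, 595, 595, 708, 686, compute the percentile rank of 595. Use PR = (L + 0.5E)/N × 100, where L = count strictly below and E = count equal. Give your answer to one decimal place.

42.9

N = 7.
Strictly below 595: 2. Equal to 595: 2.
PR = (2 + 0.5·2)/7 × 100 = 42.9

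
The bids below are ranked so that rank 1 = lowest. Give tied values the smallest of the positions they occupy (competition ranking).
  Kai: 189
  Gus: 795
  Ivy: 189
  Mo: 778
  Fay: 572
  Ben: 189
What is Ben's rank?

Sorted (ascending): 189, 189, 189, 572, 778, 795
The 3 values of 189 occupy positions 1–3 → each gets rank 1.
Ben has value 189 → rank 1.

1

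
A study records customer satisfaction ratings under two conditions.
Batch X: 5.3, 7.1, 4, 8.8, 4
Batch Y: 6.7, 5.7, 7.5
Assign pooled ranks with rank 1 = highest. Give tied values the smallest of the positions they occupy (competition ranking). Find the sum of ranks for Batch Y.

11

Sorted (descending): 8.8, 7.5, 7.1, 6.7, 5.7, 5.3, 4, 4
The 2 values of 4 occupy positions 7–8 → each gets rank 7.
Batch Y values → pooled ranks: 6.7→4, 5.7→5, 7.5→2
Rank sum = 4 + 5 + 2 = 11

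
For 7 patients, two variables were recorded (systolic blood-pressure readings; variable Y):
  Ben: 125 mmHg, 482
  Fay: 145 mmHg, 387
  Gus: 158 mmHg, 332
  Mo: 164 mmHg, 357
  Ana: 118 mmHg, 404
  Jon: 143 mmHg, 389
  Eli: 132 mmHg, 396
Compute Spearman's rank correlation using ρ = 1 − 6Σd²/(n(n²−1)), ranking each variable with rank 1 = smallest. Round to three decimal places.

-0.929

Ranks of variable 1: 2, 5, 6, 7, 1, 4, 3
Ranks of variable 2: 7, 3, 1, 2, 6, 4, 5
d = r₁ − r₂: -5, 2, 5, 5, -5, 0, -2
d²: 25, 4, 25, 25, 25, 0, 4; Σd² = 108
ρ = 1 − 6·108/(7·48) = 1 − 648/336 = -0.929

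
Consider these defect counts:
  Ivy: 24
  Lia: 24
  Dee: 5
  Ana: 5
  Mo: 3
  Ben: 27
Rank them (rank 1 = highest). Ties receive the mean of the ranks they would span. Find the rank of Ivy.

2.5

Sorted (descending): 27, 24, 24, 5, 5, 3
The 2 values of 24 occupy positions 2–3 → average rank (2+3)/2 = 2.5.
The 2 values of 5 occupy positions 4–5 → average rank (4+5)/2 = 4.5.
Ivy has value 24 → rank 2.5.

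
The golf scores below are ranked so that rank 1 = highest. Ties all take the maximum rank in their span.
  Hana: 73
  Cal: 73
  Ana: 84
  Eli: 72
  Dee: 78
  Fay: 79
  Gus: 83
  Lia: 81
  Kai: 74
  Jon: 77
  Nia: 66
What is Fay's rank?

Sorted (descending): 84, 83, 81, 79, 78, 77, 74, 73, 73, 72, 66
The 2 values of 73 occupy positions 8–9 → each gets rank 9.
Fay has value 79 → rank 4.

4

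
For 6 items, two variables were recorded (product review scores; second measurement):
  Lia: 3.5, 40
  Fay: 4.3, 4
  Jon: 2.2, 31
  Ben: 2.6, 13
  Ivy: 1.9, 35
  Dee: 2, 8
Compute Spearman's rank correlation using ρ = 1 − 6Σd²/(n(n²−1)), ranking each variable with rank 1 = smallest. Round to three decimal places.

-0.257

Ranks of variable 1: 5, 6, 3, 4, 1, 2
Ranks of variable 2: 6, 1, 4, 3, 5, 2
d = r₁ − r₂: -1, 5, -1, 1, -4, 0
d²: 1, 25, 1, 1, 16, 0; Σd² = 44
ρ = 1 − 6·44/(6·35) = 1 − 264/210 = -0.257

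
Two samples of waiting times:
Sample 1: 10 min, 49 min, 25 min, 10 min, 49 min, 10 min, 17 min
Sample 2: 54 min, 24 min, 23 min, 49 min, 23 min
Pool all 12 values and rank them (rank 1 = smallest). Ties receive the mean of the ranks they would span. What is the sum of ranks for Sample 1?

38

Sorted (ascending): 10, 10, 10, 17, 23, 23, 24, 25, 49, 49, 49, 54
The 3 values of 10 occupy positions 1–3 → average rank 2.
The 2 values of 23 occupy positions 5–6 → average rank (5+6)/2 = 5.5.
The 3 values of 49 occupy positions 9–11 → average rank 10.
Sample 1 values → pooled ranks: 10→2, 49→10, 25→8, 10→2, 49→10, 10→2, 17→4
Rank sum = 2 + 10 + 8 + 2 + 10 + 2 + 4 = 38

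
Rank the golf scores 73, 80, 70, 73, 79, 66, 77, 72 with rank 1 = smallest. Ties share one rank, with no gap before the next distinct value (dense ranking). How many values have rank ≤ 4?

5

Sorted (ascending): 66, 70, 72, 73, 73, 77, 79, 80
The 2 values of 73 share dense rank 4.
Remaining distinct values take the next consecutive integers.
Ranks ≤ 4: {1, 2, 3, 4, 4} → 5 values.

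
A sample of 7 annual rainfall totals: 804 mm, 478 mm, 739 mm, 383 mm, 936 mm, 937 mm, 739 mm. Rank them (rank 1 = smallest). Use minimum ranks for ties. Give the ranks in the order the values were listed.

5, 2, 3, 1, 6, 7, 3

Sorted (ascending): 383, 478, 739, 739, 804, 936, 937
The 2 values of 739 occupy positions 3–4 → each gets rank 3.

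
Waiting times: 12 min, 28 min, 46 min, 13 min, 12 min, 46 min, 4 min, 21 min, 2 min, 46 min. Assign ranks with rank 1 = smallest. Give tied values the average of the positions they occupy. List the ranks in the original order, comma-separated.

Sorted (ascending): 2, 4, 12, 12, 13, 21, 28, 46, 46, 46
The 2 values of 12 occupy positions 3–4 → average rank (3+4)/2 = 3.5.
The 3 values of 46 occupy positions 8–10 → average rank 9.

3.5, 7, 9, 5, 3.5, 9, 2, 6, 1, 9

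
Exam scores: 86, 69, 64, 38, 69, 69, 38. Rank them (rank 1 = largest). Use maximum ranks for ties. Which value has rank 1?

Sorted (descending): 86, 69, 69, 69, 64, 38, 38
The 3 values of 69 occupy positions 2–4 → each gets rank 4.
The 2 values of 38 occupy positions 6–7 → each gets rank 7.
Rank 1 → value 86.

86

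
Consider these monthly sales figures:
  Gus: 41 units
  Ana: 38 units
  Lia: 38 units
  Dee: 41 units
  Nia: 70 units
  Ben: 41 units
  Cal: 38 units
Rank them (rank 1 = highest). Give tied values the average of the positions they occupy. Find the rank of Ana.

Sorted (descending): 70, 41, 41, 41, 38, 38, 38
The 3 values of 41 occupy positions 2–4 → average rank 3.
The 3 values of 38 occupy positions 5–7 → average rank 6.
Ana has value 38 units → rank 6.

6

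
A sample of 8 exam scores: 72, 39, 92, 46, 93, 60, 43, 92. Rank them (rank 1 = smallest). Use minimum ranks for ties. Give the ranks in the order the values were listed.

Sorted (ascending): 39, 43, 46, 60, 72, 92, 92, 93
The 2 values of 92 occupy positions 6–7 → each gets rank 6.

5, 1, 6, 3, 8, 4, 2, 6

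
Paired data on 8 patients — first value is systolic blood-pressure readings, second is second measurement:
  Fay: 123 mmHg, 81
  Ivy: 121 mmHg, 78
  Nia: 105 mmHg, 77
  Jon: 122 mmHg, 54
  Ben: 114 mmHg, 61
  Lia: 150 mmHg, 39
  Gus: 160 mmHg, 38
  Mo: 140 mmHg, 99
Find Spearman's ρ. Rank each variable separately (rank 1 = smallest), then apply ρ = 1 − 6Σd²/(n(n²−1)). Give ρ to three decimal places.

-0.333

Ranks of variable 1: 5, 3, 1, 4, 2, 7, 8, 6
Ranks of variable 2: 7, 6, 5, 3, 4, 2, 1, 8
d = r₁ − r₂: -2, -3, -4, 1, -2, 5, 7, -2
d²: 4, 9, 16, 1, 4, 25, 49, 4; Σd² = 112
ρ = 1 − 6·112/(8·63) = 1 − 672/504 = -0.333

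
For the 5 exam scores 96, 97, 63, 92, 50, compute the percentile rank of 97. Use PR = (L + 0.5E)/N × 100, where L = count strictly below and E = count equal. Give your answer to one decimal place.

N = 5.
Strictly below 97: 4. Equal to 97: 1.
PR = (4 + 0.5·1)/5 × 100 = 90.0

90.0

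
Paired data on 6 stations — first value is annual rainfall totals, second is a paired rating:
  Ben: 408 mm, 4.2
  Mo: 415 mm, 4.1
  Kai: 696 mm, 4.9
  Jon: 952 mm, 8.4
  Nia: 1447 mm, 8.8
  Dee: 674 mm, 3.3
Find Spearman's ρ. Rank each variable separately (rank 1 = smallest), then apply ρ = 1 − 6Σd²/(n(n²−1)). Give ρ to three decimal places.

Ranks of variable 1: 1, 2, 4, 5, 6, 3
Ranks of variable 2: 3, 2, 4, 5, 6, 1
d = r₁ − r₂: -2, 0, 0, 0, 0, 2
d²: 4, 0, 0, 0, 0, 4; Σd² = 8
ρ = 1 − 6·8/(6·35) = 1 − 48/210 = 0.771

0.771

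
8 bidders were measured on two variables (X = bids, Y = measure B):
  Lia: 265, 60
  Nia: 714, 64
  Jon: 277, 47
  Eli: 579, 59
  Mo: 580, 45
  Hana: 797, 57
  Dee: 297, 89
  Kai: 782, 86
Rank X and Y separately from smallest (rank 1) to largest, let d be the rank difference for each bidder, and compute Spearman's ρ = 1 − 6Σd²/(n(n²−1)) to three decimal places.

0.024

Ranks of variable 1: 1, 6, 2, 4, 5, 8, 3, 7
Ranks of variable 2: 5, 6, 2, 4, 1, 3, 8, 7
d = r₁ − r₂: -4, 0, 0, 0, 4, 5, -5, 0
d²: 16, 0, 0, 0, 16, 25, 25, 0; Σd² = 82
ρ = 1 − 6·82/(8·63) = 1 − 492/504 = 0.024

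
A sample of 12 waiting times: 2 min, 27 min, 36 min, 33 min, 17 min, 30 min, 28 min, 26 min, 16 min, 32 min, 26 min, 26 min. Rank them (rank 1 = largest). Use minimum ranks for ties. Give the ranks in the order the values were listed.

12, 6, 1, 2, 10, 4, 5, 7, 11, 3, 7, 7

Sorted (descending): 36, 33, 32, 30, 28, 27, 26, 26, 26, 17, 16, 2
The 3 values of 26 occupy positions 7–9 → each gets rank 7.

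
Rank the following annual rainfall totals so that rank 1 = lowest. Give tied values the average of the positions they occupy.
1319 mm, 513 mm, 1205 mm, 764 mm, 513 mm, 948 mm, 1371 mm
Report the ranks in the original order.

6, 1.5, 5, 3, 1.5, 4, 7

Sorted (ascending): 513, 513, 764, 948, 1205, 1319, 1371
The 2 values of 513 occupy positions 1–2 → average rank (1+2)/2 = 1.5.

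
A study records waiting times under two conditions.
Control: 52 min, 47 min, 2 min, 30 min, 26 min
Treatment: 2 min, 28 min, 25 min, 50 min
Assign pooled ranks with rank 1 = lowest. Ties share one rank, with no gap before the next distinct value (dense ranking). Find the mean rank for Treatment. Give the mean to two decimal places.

3.50

Sorted (ascending): 2, 2, 25, 26, 28, 30, 47, 50, 52
The 2 values of 2 share dense rank 1.
Remaining distinct values take the next consecutive integers.
Treatment values → pooled ranks: 2→1, 28→4, 25→2, 50→7
Mean rank = (1 + 4 + 2 + 7) / 4 = 3.50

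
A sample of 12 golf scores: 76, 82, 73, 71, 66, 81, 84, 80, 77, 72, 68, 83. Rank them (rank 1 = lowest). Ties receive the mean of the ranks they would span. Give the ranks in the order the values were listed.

6, 10, 5, 3, 1, 9, 12, 8, 7, 4, 2, 11

Sorted (ascending): 66, 68, 71, 72, 73, 76, 77, 80, 81, 82, 83, 84
No ties — each value takes its position as its rank.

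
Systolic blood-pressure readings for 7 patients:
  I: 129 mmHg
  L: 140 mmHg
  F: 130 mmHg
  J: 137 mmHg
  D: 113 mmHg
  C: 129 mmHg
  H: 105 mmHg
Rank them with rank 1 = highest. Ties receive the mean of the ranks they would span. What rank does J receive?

Sorted (descending): 140, 137, 130, 129, 129, 113, 105
The 2 values of 129 occupy positions 4–5 → average rank (4+5)/2 = 4.5.
J has value 137 mmHg → rank 2.

2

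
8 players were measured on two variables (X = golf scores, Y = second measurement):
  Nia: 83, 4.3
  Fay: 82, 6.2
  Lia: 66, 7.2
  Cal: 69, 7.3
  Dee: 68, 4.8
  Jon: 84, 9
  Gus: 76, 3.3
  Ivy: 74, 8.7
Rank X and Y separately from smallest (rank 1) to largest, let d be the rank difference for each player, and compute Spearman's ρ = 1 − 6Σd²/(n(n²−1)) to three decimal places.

0.048

Ranks of variable 1: 7, 6, 1, 3, 2, 8, 5, 4
Ranks of variable 2: 2, 4, 5, 6, 3, 8, 1, 7
d = r₁ − r₂: 5, 2, -4, -3, -1, 0, 4, -3
d²: 25, 4, 16, 9, 1, 0, 16, 9; Σd² = 80
ρ = 1 − 6·80/(8·63) = 1 − 480/504 = 0.048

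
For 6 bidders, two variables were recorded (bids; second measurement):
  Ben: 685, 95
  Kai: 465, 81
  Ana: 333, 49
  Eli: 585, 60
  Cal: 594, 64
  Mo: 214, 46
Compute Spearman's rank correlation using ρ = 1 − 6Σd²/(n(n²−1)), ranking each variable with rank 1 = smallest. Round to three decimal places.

0.829

Ranks of variable 1: 6, 3, 2, 4, 5, 1
Ranks of variable 2: 6, 5, 2, 3, 4, 1
d = r₁ − r₂: 0, -2, 0, 1, 1, 0
d²: 0, 4, 0, 1, 1, 0; Σd² = 6
ρ = 1 − 6·6/(6·35) = 1 − 36/210 = 0.829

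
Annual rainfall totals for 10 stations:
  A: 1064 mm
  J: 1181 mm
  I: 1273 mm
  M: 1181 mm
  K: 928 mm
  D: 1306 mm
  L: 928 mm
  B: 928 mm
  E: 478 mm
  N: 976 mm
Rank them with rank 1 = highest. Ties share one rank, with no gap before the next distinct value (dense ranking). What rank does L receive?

6

Sorted (descending): 1306, 1273, 1181, 1181, 1064, 976, 928, 928, 928, 478
The 2 values of 1181 share dense rank 3.
The 3 values of 928 share dense rank 6.
Remaining distinct values take the next consecutive integers.
L has value 928 mm → rank 6.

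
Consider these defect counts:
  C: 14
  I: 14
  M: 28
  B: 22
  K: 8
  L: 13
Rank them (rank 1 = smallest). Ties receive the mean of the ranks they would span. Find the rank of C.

Sorted (ascending): 8, 13, 14, 14, 22, 28
The 2 values of 14 occupy positions 3–4 → average rank (3+4)/2 = 3.5.
C has value 14 → rank 3.5.

3.5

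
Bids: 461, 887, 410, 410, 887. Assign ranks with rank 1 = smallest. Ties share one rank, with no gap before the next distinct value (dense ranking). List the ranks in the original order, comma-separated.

2, 3, 1, 1, 3

Sorted (ascending): 410, 410, 461, 887, 887
The 2 values of 410 share dense rank 1.
The 2 values of 887 share dense rank 3.
Remaining distinct values take the next consecutive integers.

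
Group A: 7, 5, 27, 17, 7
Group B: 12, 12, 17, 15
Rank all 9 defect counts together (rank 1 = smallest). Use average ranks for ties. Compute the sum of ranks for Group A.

Sorted (ascending): 5, 7, 7, 12, 12, 15, 17, 17, 27
The 2 values of 7 occupy positions 2–3 → average rank (2+3)/2 = 2.5.
The 2 values of 12 occupy positions 4–5 → average rank (4+5)/2 = 4.5.
The 2 values of 17 occupy positions 7–8 → average rank (7+8)/2 = 7.5.
Group A values → pooled ranks: 7→2.5, 5→1, 27→9, 17→7.5, 7→2.5
Rank sum = 2.5 + 1 + 9 + 7.5 + 2.5 = 22.5

22.5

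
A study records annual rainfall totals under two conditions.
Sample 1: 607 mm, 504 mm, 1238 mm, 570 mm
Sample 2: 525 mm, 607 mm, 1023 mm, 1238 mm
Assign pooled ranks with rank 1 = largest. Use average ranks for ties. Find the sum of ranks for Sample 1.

Sorted (descending): 1238, 1238, 1023, 607, 607, 570, 525, 504
The 2 values of 1238 occupy positions 1–2 → average rank (1+2)/2 = 1.5.
The 2 values of 607 occupy positions 4–5 → average rank (4+5)/2 = 4.5.
Sample 1 values → pooled ranks: 607→4.5, 504→8, 1238→1.5, 570→6
Rank sum = 4.5 + 8 + 1.5 + 6 = 20

20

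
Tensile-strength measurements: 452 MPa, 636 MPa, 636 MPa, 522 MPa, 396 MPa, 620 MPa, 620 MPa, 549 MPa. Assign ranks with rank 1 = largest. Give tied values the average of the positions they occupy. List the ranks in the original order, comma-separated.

7, 1.5, 1.5, 6, 8, 3.5, 3.5, 5

Sorted (descending): 636, 636, 620, 620, 549, 522, 452, 396
The 2 values of 636 occupy positions 1–2 → average rank (1+2)/2 = 1.5.
The 2 values of 620 occupy positions 3–4 → average rank (3+4)/2 = 3.5.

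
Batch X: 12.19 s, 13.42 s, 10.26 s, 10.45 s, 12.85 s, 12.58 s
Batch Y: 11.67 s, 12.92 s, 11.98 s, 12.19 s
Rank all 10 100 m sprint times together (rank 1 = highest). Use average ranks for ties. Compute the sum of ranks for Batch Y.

Sorted (descending): 13.42, 12.92, 12.85, 12.58, 12.19, 12.19, 11.98, 11.67, 10.45, 10.26
The 2 values of 12.19 occupy positions 5–6 → average rank (5+6)/2 = 5.5.
Batch Y values → pooled ranks: 11.67→8, 12.92→2, 11.98→7, 12.19→5.5
Rank sum = 8 + 2 + 7 + 5.5 = 22.5

22.5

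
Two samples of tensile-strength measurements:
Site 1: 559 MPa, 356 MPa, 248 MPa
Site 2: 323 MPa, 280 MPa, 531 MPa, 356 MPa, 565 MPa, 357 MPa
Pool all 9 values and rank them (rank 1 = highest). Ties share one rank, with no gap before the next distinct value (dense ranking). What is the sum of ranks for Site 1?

Sorted (descending): 565, 559, 531, 357, 356, 356, 323, 280, 248
The 2 values of 356 share dense rank 5.
Remaining distinct values take the next consecutive integers.
Site 1 values → pooled ranks: 559→2, 356→5, 248→8
Rank sum = 2 + 5 + 8 = 15

15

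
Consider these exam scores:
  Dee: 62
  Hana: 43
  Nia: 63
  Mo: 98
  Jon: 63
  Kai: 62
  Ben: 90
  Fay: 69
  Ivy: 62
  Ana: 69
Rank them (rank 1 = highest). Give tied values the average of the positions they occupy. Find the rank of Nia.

Sorted (descending): 98, 90, 69, 69, 63, 63, 62, 62, 62, 43
The 2 values of 69 occupy positions 3–4 → average rank (3+4)/2 = 3.5.
The 2 values of 63 occupy positions 5–6 → average rank (5+6)/2 = 5.5.
The 3 values of 62 occupy positions 7–9 → average rank 8.
Nia has value 63 → rank 5.5.

5.5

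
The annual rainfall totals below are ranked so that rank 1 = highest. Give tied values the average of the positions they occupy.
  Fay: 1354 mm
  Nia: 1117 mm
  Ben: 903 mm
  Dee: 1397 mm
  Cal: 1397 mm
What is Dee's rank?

1.5

Sorted (descending): 1397, 1397, 1354, 1117, 903
The 2 values of 1397 occupy positions 1–2 → average rank (1+2)/2 = 1.5.
Dee has value 1397 mm → rank 1.5.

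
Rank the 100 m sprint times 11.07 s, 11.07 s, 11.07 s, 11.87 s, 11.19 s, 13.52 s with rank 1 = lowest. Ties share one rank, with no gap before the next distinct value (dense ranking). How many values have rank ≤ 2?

Sorted (ascending): 11.07, 11.07, 11.07, 11.19, 11.87, 13.52
The 3 values of 11.07 share dense rank 1.
Remaining distinct values take the next consecutive integers.
Ranks ≤ 2: {1, 1, 1, 2} → 4 values.

4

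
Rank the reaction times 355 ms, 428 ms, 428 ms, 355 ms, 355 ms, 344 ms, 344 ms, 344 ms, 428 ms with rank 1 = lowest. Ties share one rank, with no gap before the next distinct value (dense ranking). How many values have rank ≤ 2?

6

Sorted (ascending): 344, 344, 344, 355, 355, 355, 428, 428, 428
The 3 values of 344 share dense rank 1.
The 3 values of 355 share dense rank 2.
The 3 values of 428 share dense rank 3.
Ranks ≤ 2: {1, 1, 1, 2, 2, 2} → 6 values.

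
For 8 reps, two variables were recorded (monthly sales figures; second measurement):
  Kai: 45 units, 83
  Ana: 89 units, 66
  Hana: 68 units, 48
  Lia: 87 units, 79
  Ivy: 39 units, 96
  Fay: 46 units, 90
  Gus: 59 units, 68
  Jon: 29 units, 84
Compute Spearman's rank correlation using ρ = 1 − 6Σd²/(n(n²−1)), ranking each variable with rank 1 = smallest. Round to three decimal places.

-0.762

Ranks of variable 1: 3, 8, 6, 7, 2, 4, 5, 1
Ranks of variable 2: 5, 2, 1, 4, 8, 7, 3, 6
d = r₁ − r₂: -2, 6, 5, 3, -6, -3, 2, -5
d²: 4, 36, 25, 9, 36, 9, 4, 25; Σd² = 148
ρ = 1 − 6·148/(8·63) = 1 − 888/504 = -0.762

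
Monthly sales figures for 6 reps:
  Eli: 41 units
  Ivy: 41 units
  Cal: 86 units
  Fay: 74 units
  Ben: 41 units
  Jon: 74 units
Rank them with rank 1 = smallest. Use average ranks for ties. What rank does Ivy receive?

2

Sorted (ascending): 41, 41, 41, 74, 74, 86
The 3 values of 41 occupy positions 1–3 → average rank 2.
The 2 values of 74 occupy positions 4–5 → average rank (4+5)/2 = 4.5.
Ivy has value 41 units → rank 2.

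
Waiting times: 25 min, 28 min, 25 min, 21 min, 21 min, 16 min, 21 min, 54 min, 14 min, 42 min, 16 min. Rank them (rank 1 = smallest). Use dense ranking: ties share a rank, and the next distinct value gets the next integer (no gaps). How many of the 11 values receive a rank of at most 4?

8

Sorted (ascending): 14, 16, 16, 21, 21, 21, 25, 25, 28, 42, 54
The 2 values of 16 share dense rank 2.
The 3 values of 21 share dense rank 3.
The 2 values of 25 share dense rank 4.
Remaining distinct values take the next consecutive integers.
Ranks ≤ 4: {1, 2, 2, 3, 3, 3, 4, 4} → 8 values.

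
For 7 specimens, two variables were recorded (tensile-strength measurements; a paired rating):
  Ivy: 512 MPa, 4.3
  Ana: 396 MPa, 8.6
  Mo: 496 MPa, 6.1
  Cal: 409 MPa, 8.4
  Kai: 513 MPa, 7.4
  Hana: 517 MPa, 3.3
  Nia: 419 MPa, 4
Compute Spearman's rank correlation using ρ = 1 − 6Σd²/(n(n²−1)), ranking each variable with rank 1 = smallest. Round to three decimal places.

Ranks of variable 1: 5, 1, 4, 2, 6, 7, 3
Ranks of variable 2: 3, 7, 4, 6, 5, 1, 2
d = r₁ − r₂: 2, -6, 0, -4, 1, 6, 1
d²: 4, 36, 0, 16, 1, 36, 1; Σd² = 94
ρ = 1 − 6·94/(7·48) = 1 − 564/336 = -0.679

-0.679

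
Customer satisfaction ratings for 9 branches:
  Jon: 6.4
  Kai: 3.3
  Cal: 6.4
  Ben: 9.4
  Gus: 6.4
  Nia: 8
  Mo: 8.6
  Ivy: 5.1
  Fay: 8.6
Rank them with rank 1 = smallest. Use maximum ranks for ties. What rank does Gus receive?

5

Sorted (ascending): 3.3, 5.1, 6.4, 6.4, 6.4, 8, 8.6, 8.6, 9.4
The 3 values of 6.4 occupy positions 3–5 → each gets rank 5.
The 2 values of 8.6 occupy positions 7–8 → each gets rank 8.
Gus has value 6.4 → rank 5.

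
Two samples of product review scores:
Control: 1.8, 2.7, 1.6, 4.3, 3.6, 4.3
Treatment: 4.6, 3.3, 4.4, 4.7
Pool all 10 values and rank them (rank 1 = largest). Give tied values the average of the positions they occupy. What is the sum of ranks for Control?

Sorted (descending): 4.7, 4.6, 4.4, 4.3, 4.3, 3.6, 3.3, 2.7, 1.8, 1.6
The 2 values of 4.3 occupy positions 4–5 → average rank (4+5)/2 = 4.5.
Control values → pooled ranks: 1.8→9, 2.7→8, 1.6→10, 4.3→4.5, 3.6→6, 4.3→4.5
Rank sum = 9 + 8 + 10 + 4.5 + 6 + 4.5 = 42

42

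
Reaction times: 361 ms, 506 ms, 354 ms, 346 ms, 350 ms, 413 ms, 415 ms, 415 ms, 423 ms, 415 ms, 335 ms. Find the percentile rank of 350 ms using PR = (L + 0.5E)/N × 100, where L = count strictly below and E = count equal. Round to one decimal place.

N = 11.
Strictly below 350: 2. Equal to 350: 1.
PR = (2 + 0.5·1)/11 × 100 = 22.7

22.7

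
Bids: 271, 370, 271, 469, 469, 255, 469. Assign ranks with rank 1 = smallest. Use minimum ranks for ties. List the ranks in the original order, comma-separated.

2, 4, 2, 5, 5, 1, 5

Sorted (ascending): 255, 271, 271, 370, 469, 469, 469
The 2 values of 271 occupy positions 2–3 → each gets rank 2.
The 3 values of 469 occupy positions 5–7 → each gets rank 5.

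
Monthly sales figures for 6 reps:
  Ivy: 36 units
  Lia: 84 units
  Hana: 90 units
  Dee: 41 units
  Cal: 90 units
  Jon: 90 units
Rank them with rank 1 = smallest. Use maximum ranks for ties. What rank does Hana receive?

Sorted (ascending): 36, 41, 84, 90, 90, 90
The 3 values of 90 occupy positions 4–6 → each gets rank 6.
Hana has value 90 units → rank 6.

6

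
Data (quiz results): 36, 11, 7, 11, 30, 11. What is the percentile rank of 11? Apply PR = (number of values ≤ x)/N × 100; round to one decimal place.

N = 6.
Strictly below 11: 1. Equal to 11: 3.
PR = 4/6 × 100 = 66.7

66.7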